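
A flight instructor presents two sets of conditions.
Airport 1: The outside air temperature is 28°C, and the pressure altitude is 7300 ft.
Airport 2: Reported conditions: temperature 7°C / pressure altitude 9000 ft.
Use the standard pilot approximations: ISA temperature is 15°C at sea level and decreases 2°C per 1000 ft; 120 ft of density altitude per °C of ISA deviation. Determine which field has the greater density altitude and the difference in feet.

Airport 1 by 412 ft

Airport 1: ISA temp = 0.4°C, deviation +27.6°C, DA = 7300 + 120 × 27.6 = 10612 ft.
Airport 2: ISA temp = -3°C, deviation +10°C, DA = 9000 + 120 × 10 = 10200 ft.
Airport 1 is higher by 10612 − 10200 = 412 ft.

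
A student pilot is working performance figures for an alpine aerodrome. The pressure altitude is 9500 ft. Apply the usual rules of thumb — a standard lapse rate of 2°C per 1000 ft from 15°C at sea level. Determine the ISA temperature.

-4°C

ISA temperature = 15 − 2 × (9500/1000) = 15 − 19 = -4°C.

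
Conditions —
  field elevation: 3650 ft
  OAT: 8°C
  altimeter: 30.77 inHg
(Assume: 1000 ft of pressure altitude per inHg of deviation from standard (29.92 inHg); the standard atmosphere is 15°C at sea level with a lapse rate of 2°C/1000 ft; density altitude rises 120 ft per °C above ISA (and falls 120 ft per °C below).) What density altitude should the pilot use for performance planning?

Pressure altitude = 3650 + (29.92 − 30.77) × 1000 = 3650 + (-850) = 2800 ft.
ISA temperature at 2800 ft = 15 − 2 × (2800/1000) = 9.4°C.
ISA deviation = 8 − 9.4 = -1.4°C.
Density altitude = 2800 + 120 × (-1.4) = 2632 ft.

2632 ft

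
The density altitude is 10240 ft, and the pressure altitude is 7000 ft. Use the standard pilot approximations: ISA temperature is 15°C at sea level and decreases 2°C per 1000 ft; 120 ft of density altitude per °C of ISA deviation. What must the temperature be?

28°C

Density altitude − pressure altitude = 10240 − 7000 = +3240 ft.
At 120 ft/°C that is an ISA deviation of 3240/120 = +27°C.
ISA temperature at 7000 ft = 15 − 2 × (7000/1000) = 1°C.
OAT = ISA + deviation = 1 + (+27) = 28°C.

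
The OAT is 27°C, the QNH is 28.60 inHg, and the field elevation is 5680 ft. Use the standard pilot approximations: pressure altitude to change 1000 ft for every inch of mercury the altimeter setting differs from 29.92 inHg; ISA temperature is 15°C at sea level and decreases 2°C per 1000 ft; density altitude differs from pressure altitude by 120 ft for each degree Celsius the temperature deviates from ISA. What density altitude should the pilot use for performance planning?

Pressure altitude = 5680 + (29.92 − 28.60) × 1000 = 5680 + (+1320) = 7000 ft.
ISA temperature at 7000 ft = 15 − 2 × (7000/1000) = 1°C.
ISA deviation = 27 − 1 = +26°C.
Density altitude = 7000 + 120 × (26) = 10120 ft.

10120 ft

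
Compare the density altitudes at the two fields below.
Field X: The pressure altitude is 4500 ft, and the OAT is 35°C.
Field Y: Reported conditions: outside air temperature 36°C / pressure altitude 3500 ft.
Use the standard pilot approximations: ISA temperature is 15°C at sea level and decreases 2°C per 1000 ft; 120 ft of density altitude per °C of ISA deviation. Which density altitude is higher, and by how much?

Field X: ISA temp = 6°C, deviation +29°C, DA = 4500 + 120 × 29 = 7980 ft.
Field Y: ISA temp = 8°C, deviation +28°C, DA = 3500 + 120 × 28 = 6860 ft.
Field X is higher by 7980 − 6860 = 1120 ft.

Field X by 1120 ft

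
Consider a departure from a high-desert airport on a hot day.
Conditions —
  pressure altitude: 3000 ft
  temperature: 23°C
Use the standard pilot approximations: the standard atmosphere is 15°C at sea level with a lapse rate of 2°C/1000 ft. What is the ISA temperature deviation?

ISA+14°C

ISA temperature at 3000 ft = 15 − 2 × (3000/1000) = 9°C.
Deviation = OAT − ISA = 23 − 9 = +14°C.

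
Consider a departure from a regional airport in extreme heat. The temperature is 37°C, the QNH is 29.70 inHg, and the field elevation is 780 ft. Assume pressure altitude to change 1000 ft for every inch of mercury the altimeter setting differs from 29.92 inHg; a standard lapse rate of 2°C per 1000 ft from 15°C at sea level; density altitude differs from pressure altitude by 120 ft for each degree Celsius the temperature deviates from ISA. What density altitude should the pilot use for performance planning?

Pressure altitude = 780 + (29.92 − 29.70) × 1000 = 780 + (+220) = 1000 ft.
ISA temperature at 1000 ft = 15 − 2 × (1000/1000) = 13°C.
ISA deviation = 37 − 13 = +24°C.
Density altitude = 1000 + 120 × (24) = 3880 ft.

3880 ft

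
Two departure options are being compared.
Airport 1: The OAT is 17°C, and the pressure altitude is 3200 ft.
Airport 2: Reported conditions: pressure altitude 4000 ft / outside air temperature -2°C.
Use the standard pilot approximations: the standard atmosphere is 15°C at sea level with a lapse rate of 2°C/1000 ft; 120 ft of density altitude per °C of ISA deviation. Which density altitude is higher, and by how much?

Airport 1 by 1288 ft

Airport 1: ISA temp = 8.6°C, deviation +8.4°C, DA = 3200 + 120 × 8.4 = 4208 ft.
Airport 2: ISA temp = 7°C, deviation -9°C, DA = 4000 + 120 × (-9) = 2920 ft.
Airport 1 is higher by 4208 − 2920 = 1288 ft.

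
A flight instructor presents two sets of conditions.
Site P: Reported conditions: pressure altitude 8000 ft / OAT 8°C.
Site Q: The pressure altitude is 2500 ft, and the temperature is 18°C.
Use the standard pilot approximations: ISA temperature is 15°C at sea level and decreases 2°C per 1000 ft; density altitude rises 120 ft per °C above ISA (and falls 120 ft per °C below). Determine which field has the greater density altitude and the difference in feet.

Site P by 5620 ft

Site P: ISA temp = -1°C, deviation +9°C, DA = 8000 + 120 × 9 = 9080 ft.
Site Q: ISA temp = 10°C, deviation +8°C, DA = 2500 + 120 × 8 = 3460 ft.
Site P is higher by 9080 − 3460 = 5620 ft.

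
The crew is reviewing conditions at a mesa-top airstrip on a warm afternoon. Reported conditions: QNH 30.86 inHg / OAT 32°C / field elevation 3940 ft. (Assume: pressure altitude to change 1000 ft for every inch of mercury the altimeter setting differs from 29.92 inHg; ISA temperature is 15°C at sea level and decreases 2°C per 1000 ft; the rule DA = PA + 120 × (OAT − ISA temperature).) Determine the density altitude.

5760 ft

Pressure altitude = 3940 + (29.92 − 30.86) × 1000 = 3940 + (-940) = 3000 ft.
ISA temperature at 3000 ft = 15 − 2 × (3000/1000) = 9°C.
ISA deviation = 32 − 9 = +23°C.
Density altitude = 3000 + 120 × (23) = 5760 ft.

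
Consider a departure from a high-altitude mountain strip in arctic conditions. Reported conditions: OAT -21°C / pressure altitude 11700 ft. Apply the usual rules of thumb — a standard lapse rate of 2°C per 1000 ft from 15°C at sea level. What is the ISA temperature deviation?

ISA temperature at 11700 ft = 15 − 2 × (11700/1000) = -8.4°C.
Deviation = OAT − ISA = -21 − (-8.4) = -12.6°C.

ISA-12.6°C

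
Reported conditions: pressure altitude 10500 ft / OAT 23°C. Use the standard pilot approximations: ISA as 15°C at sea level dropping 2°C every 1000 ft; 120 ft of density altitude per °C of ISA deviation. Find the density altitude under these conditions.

ISA temperature at 10500 ft = 15 − 2 × (10500/1000) = -6°C.
ISA deviation = 23 − (-6) = +29°C.
Density altitude = 10500 + 120 × (29) = 10500 + (+3480) = 13980 ft.

13980 ft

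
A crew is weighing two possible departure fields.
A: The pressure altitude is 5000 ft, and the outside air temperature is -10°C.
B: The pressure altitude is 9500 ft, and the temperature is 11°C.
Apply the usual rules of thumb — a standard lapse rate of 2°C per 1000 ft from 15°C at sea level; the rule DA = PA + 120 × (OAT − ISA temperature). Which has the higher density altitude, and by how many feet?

A: ISA temp = 5°C, deviation -15°C, DA = 5000 + 120 × (-15) = 3200 ft.
B: ISA temp = -4°C, deviation +15°C, DA = 9500 + 120 × 15 = 11300 ft.
B is higher by 11300 − 3200 = 8100 ft.

B by 8100 ft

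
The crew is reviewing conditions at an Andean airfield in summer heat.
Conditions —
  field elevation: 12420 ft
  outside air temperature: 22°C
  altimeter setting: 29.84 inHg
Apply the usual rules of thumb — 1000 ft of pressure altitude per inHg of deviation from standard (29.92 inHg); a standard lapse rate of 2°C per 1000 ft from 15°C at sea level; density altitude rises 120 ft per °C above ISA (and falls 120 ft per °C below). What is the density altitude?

16340 ft

Pressure altitude = 12420 + (29.92 − 29.84) × 1000 = 12420 + (+80) = 12500 ft.
ISA temperature at 12500 ft = 15 − 2 × (12500/1000) = -10°C.
ISA deviation = 22 − (-10) = +32°C.
Density altitude = 12500 + 120 × (32) = 16340 ft.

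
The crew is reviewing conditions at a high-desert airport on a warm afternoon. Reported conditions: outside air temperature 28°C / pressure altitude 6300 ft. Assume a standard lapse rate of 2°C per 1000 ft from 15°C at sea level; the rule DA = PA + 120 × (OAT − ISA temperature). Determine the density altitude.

9372 ft

ISA temperature at 6300 ft = 15 − 2 × (6300/1000) = 2.4°C.
ISA deviation = 28 − 2.4 = +25.6°C.
Density altitude = 6300 + 120 × (25.6) = 6300 + (+3072) = 9372 ft.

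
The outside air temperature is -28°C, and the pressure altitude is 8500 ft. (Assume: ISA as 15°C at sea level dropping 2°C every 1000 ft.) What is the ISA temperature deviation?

ISA-26°C

ISA temperature at 8500 ft = 15 − 2 × (8500/1000) = -2°C.
Deviation = OAT − ISA = -28 − (-2) = -26°C.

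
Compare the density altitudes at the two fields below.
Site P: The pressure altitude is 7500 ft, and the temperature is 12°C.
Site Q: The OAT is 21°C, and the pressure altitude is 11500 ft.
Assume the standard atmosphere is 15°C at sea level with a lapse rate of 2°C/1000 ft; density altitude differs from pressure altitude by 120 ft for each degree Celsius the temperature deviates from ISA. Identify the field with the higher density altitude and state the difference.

Site Q by 6040 ft

Site P: ISA temp = 0°C, deviation +12°C, DA = 7500 + 120 × 12 = 8940 ft.
Site Q: ISA temp = -8°C, deviation +29°C, DA = 11500 + 120 × 29 = 14980 ft.
Site Q is higher by 14980 − 8940 = 6040 ft.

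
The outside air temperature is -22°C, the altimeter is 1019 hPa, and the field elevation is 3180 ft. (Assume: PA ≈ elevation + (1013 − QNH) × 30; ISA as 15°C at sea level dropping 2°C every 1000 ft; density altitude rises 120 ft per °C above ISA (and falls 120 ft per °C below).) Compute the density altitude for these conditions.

Pressure altitude = 3180 + (1013 − 1019) × 30 = 3180 + (-180) = 3000 ft.
ISA temperature at 3000 ft = 15 − 2 × (3000/1000) = 9°C.
ISA deviation = -22 − 9 = -31°C.
Density altitude = 3000 + 120 × (-31) = -720 ft.

-720 ft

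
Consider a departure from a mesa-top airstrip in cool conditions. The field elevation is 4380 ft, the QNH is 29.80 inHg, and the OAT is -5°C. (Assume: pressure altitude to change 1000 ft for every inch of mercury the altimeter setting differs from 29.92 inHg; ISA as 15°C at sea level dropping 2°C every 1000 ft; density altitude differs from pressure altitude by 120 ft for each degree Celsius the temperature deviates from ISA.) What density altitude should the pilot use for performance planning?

3180 ft

Pressure altitude = 4380 + (29.92 − 29.80) × 1000 = 4380 + (+120) = 4500 ft.
ISA temperature at 4500 ft = 15 − 2 × (4500/1000) = 6°C.
ISA deviation = -5 − 6 = -11°C.
Density altitude = 4500 + 120 × (-11) = 3180 ft.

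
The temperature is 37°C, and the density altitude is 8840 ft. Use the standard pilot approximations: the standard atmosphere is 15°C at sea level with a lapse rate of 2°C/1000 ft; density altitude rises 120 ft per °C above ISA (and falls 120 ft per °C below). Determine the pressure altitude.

5000 ft

DA = PA + 120 × (OAT − (15 − 2·PA/1000)) = PA + 120·OAT − 1800 + 0.24·PA = 1.24·PA + 120·OAT − 1800.
So 1.24·PA = 8840 − 120 × 37 + 1800 = 6200.
PA = 6200 / 1.24 = 5000 ft.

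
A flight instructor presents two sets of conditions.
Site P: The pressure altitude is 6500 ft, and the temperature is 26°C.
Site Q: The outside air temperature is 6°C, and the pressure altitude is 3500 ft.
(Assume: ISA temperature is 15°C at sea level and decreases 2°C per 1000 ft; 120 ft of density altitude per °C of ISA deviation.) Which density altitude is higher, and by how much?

Site P by 6120 ft

Site P: ISA temp = 2°C, deviation +24°C, DA = 6500 + 120 × 24 = 9380 ft.
Site Q: ISA temp = 8°C, deviation -2°C, DA = 3500 + 120 × (-2) = 3260 ft.
Site P is higher by 9380 − 3260 = 6120 ft.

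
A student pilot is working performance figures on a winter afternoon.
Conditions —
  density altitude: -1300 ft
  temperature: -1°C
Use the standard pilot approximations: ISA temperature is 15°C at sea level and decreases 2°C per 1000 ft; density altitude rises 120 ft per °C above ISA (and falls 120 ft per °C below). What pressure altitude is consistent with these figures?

DA = PA + 120 × (OAT − (15 − 2·PA/1000)) = PA + 120·OAT − 1800 + 0.24·PA = 1.24·PA + 120·OAT − 1800.
So 1.24·PA = -1300 − 120 × (-1) + 1800 = 620.
PA = 620 / 1.24 = 500 ft.

500 ft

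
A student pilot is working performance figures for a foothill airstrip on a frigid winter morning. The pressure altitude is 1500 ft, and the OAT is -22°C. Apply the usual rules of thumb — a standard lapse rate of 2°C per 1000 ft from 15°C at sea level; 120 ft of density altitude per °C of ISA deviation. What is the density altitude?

-2580 ft

ISA temperature at 1500 ft = 15 − 2 × (1500/1000) = 12°C.
ISA deviation = -22 − 12 = -34°C.
Density altitude = 1500 + 120 × (-34) = 1500 + (-4080) = -2580 ft.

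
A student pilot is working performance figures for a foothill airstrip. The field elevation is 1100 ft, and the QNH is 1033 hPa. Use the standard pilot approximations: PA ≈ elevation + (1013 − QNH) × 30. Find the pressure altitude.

500 ft

Pressure correction = (1013 − 1033) × 30 = -600 ft.
Pressure altitude = 1100 + (-600) = 500 ft.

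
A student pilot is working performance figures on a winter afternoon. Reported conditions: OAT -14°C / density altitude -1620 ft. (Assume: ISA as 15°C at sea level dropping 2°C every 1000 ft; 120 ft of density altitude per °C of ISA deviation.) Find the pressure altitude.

1500 ft

DA = PA + 120 × (OAT − (15 − 2·PA/1000)) = PA + 120·OAT − 1800 + 0.24·PA = 1.24·PA + 120·OAT − 1800.
So 1.24·PA = -1620 − 120 × (-14) + 1800 = 1860.
PA = 1860 / 1.24 = 1500 ft.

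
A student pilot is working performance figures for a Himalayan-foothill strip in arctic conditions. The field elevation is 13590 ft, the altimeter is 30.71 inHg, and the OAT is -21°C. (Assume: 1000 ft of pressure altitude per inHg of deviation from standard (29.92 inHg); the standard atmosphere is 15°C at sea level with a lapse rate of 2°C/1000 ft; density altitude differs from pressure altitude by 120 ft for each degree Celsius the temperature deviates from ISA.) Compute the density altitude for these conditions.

Pressure altitude = 13590 + (29.92 − 30.71) × 1000 = 13590 + (-790) = 12800 ft.
ISA temperature at 12800 ft = 15 − 2 × (12800/1000) = -10.6°C.
ISA deviation = -21 − (-10.6) = -10.4°C.
Density altitude = 12800 + 120 × (-10.4) = 11552 ft.

11552 ft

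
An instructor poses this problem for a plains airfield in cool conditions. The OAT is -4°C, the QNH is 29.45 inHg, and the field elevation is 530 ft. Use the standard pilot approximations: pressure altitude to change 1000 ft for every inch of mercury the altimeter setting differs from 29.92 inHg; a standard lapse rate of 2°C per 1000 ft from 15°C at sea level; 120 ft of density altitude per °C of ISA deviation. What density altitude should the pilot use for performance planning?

Pressure altitude = 530 + (29.92 − 29.45) × 1000 = 530 + (+470) = 1000 ft.
ISA temperature at 1000 ft = 15 − 2 × (1000/1000) = 13°C.
ISA deviation = -4 − 13 = -17°C.
Density altitude = 1000 + 120 × (-17) = -1040 ft.

-1040 ft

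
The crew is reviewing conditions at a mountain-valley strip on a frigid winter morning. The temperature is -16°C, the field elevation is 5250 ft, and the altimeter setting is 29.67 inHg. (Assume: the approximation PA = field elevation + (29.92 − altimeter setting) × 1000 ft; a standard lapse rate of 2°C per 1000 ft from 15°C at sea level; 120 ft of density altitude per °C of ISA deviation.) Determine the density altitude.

Pressure altitude = 5250 + (29.92 − 29.67) × 1000 = 5250 + (+250) = 5500 ft.
ISA temperature at 5500 ft = 15 − 2 × (5500/1000) = 4°C.
ISA deviation = -16 − 4 = -20°C.
Density altitude = 5500 + 120 × (-20) = 3100 ft.

3100 ft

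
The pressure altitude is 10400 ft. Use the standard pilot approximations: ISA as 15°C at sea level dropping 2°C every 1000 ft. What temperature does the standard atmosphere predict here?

ISA temperature = 15 − 2 × (10400/1000) = 15 − 20.8 = -5.8°C.

-5.8°C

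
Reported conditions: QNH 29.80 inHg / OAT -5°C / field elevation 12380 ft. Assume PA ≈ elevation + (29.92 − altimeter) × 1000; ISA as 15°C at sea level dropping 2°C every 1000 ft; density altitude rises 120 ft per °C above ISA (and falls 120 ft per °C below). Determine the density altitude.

Pressure altitude = 12380 + (29.92 − 29.80) × 1000 = 12380 + (+120) = 12500 ft.
ISA temperature at 12500 ft = 15 − 2 × (12500/1000) = -10°C.
ISA deviation = -5 − (-10) = +5°C.
Density altitude = 12500 + 120 × (5) = 13100 ft.

13100 ft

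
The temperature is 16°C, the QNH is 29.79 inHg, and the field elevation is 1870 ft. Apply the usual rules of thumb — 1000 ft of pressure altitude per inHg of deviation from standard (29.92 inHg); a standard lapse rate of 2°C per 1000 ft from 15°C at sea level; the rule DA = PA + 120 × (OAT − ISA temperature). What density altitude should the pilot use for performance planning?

Pressure altitude = 1870 + (29.92 − 29.79) × 1000 = 1870 + (+130) = 2000 ft.
ISA temperature at 2000 ft = 15 − 2 × (2000/1000) = 11°C.
ISA deviation = 16 − 11 = +5°C.
Density altitude = 2000 + 120 × (5) = 2600 ft.

2600 ft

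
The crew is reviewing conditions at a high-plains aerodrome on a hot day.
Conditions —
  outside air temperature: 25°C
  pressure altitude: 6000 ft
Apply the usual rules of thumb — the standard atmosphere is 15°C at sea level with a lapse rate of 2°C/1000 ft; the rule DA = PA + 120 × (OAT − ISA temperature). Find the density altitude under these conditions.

8640 ft

ISA temperature at 6000 ft = 15 − 2 × (6000/1000) = 3°C.
ISA deviation = 25 − 3 = +22°C.
Density altitude = 6000 + 120 × (22) = 6000 + (+2640) = 8640 ft.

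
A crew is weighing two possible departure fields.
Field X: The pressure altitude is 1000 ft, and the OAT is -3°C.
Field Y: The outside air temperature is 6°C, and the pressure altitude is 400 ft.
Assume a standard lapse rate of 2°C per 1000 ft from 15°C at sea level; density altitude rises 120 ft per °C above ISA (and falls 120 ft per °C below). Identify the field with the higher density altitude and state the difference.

Field Y by 336 ft

Field X: ISA temp = 13°C, deviation -16°C, DA = 1000 + 120 × (-16) = -920 ft.
Field Y: ISA temp = 14.2°C, deviation -8.2°C, DA = 400 + 120 × (-8.2) = -584 ft.
Field Y is higher by -584 − (-920) = 336 ft.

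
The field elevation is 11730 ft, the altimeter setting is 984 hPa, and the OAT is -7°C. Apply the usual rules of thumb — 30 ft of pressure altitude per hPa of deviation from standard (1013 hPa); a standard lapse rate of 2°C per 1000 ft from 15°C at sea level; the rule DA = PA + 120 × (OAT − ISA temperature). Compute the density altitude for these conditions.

12984 ft

Pressure altitude = 11730 + (1013 − 984) × 30 = 11730 + (+870) = 12600 ft.
ISA temperature at 12600 ft = 15 − 2 × (12600/1000) = -10.2°C.
ISA deviation = -7 − (-10.2) = +3.2°C.
Density altitude = 12600 + 120 × (3.2) = 12984 ft.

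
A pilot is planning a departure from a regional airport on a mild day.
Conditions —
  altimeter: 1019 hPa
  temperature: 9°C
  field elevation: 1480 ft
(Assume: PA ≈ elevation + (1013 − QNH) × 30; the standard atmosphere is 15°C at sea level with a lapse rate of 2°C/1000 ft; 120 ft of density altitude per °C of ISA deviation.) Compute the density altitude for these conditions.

Pressure altitude = 1480 + (1013 − 1019) × 30 = 1480 + (-180) = 1300 ft.
ISA temperature at 1300 ft = 15 − 2 × (1300/1000) = 12.4°C.
ISA deviation = 9 − 12.4 = -3.4°C.
Density altitude = 1300 + 120 × (-3.4) = 892 ft.

892 ft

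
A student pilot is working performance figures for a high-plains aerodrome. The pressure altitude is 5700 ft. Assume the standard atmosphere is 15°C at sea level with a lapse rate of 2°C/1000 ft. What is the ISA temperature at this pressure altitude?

3.6°C

ISA temperature = 15 − 2 × (5700/1000) = 15 − 11.4 = 3.6°C.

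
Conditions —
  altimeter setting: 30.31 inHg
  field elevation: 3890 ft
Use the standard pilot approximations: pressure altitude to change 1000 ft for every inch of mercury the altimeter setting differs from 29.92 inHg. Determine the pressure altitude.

Pressure correction = (29.92 − 30.31) × 1000 = -390 ft.
Pressure altitude = 3890 + (-390) = 3500 ft.

3500 ft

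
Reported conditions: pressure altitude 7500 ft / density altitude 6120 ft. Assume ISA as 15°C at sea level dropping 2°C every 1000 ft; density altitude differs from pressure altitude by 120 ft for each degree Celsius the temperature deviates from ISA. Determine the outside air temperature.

Density altitude − pressure altitude = 6120 − 7500 = -1380 ft.
At 120 ft/°C that is an ISA deviation of -1380/120 = -11.5°C.
ISA temperature at 7500 ft = 15 − 2 × (7500/1000) = 0°C.
OAT = ISA + deviation = 0 + (-11.5) = -11.5°C.

-11.5°C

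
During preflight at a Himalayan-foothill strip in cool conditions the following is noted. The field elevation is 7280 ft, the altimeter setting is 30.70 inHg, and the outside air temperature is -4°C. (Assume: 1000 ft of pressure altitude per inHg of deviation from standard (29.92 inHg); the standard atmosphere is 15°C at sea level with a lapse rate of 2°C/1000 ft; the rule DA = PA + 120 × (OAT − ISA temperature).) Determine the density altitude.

5780 ft

Pressure altitude = 7280 + (29.92 − 30.70) × 1000 = 7280 + (-780) = 6500 ft.
ISA temperature at 6500 ft = 15 − 2 × (6500/1000) = 2°C.
ISA deviation = -4 − 2 = -6°C.
Density altitude = 6500 + 120 × (-6) = 5780 ft.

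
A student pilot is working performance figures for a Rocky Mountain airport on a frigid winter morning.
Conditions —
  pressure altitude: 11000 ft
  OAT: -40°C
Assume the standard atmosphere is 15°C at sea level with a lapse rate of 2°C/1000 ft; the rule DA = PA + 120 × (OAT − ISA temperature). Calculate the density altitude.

7040 ft

ISA temperature at 11000 ft = 15 − 2 × (11000/1000) = -7°C.
ISA deviation = -40 − (-7) = -33°C.
Density altitude = 11000 + 120 × (-33) = 11000 + (-3960) = 7040 ft.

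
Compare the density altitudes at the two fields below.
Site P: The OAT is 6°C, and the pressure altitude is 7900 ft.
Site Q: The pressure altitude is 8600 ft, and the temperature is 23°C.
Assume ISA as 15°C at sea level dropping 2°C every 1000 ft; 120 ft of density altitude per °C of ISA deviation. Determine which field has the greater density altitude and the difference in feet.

Site P: ISA temp = -0.8°C, deviation +6.8°C, DA = 7900 + 120 × 6.8 = 8716 ft.
Site Q: ISA temp = -2.2°C, deviation +25.2°C, DA = 8600 + 120 × 25.2 = 11624 ft.
Site Q is higher by 11624 − 8716 = 2908 ft.

Site Q by 2908 ft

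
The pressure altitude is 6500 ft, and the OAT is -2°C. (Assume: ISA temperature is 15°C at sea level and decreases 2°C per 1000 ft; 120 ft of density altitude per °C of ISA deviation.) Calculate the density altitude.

ISA temperature at 6500 ft = 15 − 2 × (6500/1000) = 2°C.
ISA deviation = -2 − 2 = -4°C.
Density altitude = 6500 + 120 × (-4) = 6500 + (-480) = 6020 ft.

6020 ft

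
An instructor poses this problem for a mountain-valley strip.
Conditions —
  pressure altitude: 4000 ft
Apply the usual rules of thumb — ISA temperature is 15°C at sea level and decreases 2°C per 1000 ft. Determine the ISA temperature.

7°C

ISA temperature = 15 − 2 × (4000/1000) = 15 − 8 = 7°C.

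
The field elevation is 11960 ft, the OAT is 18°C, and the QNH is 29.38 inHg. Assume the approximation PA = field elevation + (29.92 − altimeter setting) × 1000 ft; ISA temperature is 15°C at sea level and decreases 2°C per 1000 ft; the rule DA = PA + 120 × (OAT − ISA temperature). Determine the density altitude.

15860 ft

Pressure altitude = 11960 + (29.92 − 29.38) × 1000 = 11960 + (+540) = 12500 ft.
ISA temperature at 12500 ft = 15 − 2 × (12500/1000) = -10°C.
ISA deviation = 18 − (-10) = +28°C.
Density altitude = 12500 + 120 × (28) = 15860 ft.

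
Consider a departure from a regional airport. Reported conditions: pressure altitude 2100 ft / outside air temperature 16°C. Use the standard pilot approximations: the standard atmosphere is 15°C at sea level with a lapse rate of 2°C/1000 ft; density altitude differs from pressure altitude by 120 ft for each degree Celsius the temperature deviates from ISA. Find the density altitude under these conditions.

2724 ft

ISA temperature at 2100 ft = 15 − 2 × (2100/1000) = 10.8°C.
ISA deviation = 16 − 10.8 = +5.2°C.
Density altitude = 2100 + 120 × (5.2) = 2100 + (+624) = 2724 ft.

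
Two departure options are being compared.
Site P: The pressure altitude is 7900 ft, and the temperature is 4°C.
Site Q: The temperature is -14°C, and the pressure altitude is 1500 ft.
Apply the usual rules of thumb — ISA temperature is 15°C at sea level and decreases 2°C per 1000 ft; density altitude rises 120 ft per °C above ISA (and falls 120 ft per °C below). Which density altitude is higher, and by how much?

Site P: ISA temp = -0.8°C, deviation +4.8°C, DA = 7900 + 120 × 4.8 = 8476 ft.
Site Q: ISA temp = 12°C, deviation -26°C, DA = 1500 + 120 × (-26) = -1620 ft.
Site P is higher by 8476 − (-1620) = 10096 ft.

Site P by 10096 ft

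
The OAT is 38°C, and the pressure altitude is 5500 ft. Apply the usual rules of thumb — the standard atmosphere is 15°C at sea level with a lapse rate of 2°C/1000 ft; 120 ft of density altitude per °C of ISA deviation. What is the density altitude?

9580 ft

ISA temperature at 5500 ft = 15 − 2 × (5500/1000) = 4°C.
ISA deviation = 38 − 4 = +34°C.
Density altitude = 5500 + 120 × (34) = 5500 + (+4080) = 9580 ft.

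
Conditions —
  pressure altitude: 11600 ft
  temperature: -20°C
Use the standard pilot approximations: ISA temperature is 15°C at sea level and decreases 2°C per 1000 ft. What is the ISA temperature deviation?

ISA-11.8°C

ISA temperature at 11600 ft = 15 − 2 × (11600/1000) = -8.2°C.
Deviation = OAT − ISA = -20 − (-8.2) = -11.8°C.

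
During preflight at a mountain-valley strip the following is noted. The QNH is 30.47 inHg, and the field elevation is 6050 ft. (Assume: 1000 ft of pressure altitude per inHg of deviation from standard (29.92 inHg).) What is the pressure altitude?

5500 ft

Pressure correction = (29.92 − 30.47) × 1000 = -550 ft.
Pressure altitude = 6050 + (-550) = 5500 ft.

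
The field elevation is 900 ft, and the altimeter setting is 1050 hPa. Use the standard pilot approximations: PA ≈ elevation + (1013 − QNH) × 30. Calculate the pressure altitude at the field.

-210 ft

Pressure correction = (1013 − 1050) × 30 = -1110 ft.
Pressure altitude = 900 + (-1110) = -210 ft.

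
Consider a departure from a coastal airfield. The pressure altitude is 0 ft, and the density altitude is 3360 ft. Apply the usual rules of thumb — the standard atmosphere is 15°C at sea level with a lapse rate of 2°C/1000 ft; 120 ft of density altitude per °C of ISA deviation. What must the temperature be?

Density altitude − pressure altitude = 3360 − 0 = +3360 ft.
At 120 ft/°C that is an ISA deviation of 3360/120 = +28°C.
ISA temperature at 0 ft = 15 − 2 × (0/1000) = 15°C.
OAT = ISA + deviation = 15 + (+28) = 43°C.

43°C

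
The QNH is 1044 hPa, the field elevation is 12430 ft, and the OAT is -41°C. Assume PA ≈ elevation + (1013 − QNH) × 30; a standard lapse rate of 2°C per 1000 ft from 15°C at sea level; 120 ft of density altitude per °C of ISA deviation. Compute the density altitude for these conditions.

7540 ft

Pressure altitude = 12430 + (1013 − 1044) × 30 = 12430 + (-930) = 11500 ft.
ISA temperature at 11500 ft = 15 − 2 × (11500/1000) = -8°C.
ISA deviation = -41 − (-8) = -33°C.
Density altitude = 11500 + 120 × (-33) = 7540 ft.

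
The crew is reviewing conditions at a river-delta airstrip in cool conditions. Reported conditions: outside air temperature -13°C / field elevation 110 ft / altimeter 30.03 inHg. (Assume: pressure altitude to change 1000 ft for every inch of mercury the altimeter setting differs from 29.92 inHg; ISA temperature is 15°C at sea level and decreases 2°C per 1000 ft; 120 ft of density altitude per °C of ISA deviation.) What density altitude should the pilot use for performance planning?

Pressure altitude = 110 + (29.92 − 30.03) × 1000 = 110 + (-110) = 0 ft.
ISA temperature at 0 ft = 15 − 2 × (0/1000) = 15°C.
ISA deviation = -13 − 15 = -28°C.
Density altitude = 0 + 120 × (-28) = -3360 ft.

-3360 ft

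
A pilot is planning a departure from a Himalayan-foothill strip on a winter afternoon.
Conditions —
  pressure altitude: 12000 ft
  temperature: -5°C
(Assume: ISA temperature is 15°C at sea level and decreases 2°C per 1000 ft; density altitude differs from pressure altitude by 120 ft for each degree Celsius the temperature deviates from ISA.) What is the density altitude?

ISA temperature at 12000 ft = 15 − 2 × (12000/1000) = -9°C.
ISA deviation = -5 − (-9) = +4°C.
Density altitude = 12000 + 120 × (4) = 12000 + (+480) = 12480 ft.

12480 ft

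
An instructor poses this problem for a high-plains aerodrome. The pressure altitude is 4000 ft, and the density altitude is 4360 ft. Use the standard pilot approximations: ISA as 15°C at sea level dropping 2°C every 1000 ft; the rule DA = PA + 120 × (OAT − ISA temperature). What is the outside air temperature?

Density altitude − pressure altitude = 4360 − 4000 = +360 ft.
At 120 ft/°C that is an ISA deviation of 360/120 = +3°C.
ISA temperature at 4000 ft = 15 − 2 × (4000/1000) = 7°C.
OAT = ISA + deviation = 7 + (+3) = 10°C.

10°C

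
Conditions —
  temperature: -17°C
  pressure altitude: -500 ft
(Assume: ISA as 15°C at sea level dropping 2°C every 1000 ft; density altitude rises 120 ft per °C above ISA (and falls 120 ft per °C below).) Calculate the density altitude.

-4460 ft

ISA temperature at -500 ft = 15 − 2 × (-500/1000) = 16°C.
ISA deviation = -17 − 16 = -33°C.
Density altitude = -500 + 120 × (-33) = -500 + (-3960) = -4460 ft.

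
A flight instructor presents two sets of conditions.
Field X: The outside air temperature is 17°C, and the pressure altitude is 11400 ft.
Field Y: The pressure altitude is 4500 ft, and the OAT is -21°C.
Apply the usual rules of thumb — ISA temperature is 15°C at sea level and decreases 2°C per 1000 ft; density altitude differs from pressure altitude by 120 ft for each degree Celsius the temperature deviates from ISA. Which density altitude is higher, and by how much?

Field X by 13116 ft

Field X: ISA temp = -7.8°C, deviation +24.8°C, DA = 11400 + 120 × 24.8 = 14376 ft.
Field Y: ISA temp = 6°C, deviation -27°C, DA = 4500 + 120 × (-27) = 1260 ft.
Field X is higher by 14376 − 1260 = 13116 ft.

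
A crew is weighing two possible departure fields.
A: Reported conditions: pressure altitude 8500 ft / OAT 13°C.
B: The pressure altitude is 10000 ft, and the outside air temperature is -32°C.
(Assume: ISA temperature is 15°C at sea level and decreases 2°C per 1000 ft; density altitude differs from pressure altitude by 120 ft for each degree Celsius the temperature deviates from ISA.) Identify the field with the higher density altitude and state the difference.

A by 3540 ft

A: ISA temp = -2°C, deviation +15°C, DA = 8500 + 120 × 15 = 10300 ft.
B: ISA temp = -5°C, deviation -27°C, DA = 10000 + 120 × (-27) = 6760 ft.
A is higher by 10300 − 6760 = 3540 ft.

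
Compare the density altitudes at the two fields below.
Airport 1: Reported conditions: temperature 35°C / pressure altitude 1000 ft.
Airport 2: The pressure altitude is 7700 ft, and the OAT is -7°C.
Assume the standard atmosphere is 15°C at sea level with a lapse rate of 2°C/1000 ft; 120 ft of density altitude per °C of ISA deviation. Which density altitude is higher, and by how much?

Airport 2 by 3268 ft

Airport 1: ISA temp = 13°C, deviation +22°C, DA = 1000 + 120 × 22 = 3640 ft.
Airport 2: ISA temp = -0.4°C, deviation -6.6°C, DA = 7700 + 120 × (-6.6) = 6908 ft.
Airport 2 is higher by 6908 − 3640 = 3268 ft.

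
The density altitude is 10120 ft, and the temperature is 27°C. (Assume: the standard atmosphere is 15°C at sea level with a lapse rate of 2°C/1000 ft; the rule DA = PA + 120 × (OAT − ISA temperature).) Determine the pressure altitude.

7000 ft

DA = PA + 120 × (OAT − (15 − 2·PA/1000)) = PA + 120·OAT − 1800 + 0.24·PA = 1.24·PA + 120·OAT − 1800.
So 1.24·PA = 10120 − 120 × 27 + 1800 = 8680.
PA = 8680 / 1.24 = 7000 ft.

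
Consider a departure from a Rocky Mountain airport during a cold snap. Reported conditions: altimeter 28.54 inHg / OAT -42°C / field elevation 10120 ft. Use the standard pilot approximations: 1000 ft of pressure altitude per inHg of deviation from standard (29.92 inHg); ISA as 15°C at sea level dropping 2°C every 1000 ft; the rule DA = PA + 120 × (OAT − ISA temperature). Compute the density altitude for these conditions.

7420 ft

Pressure altitude = 10120 + (29.92 − 28.54) × 1000 = 10120 + (+1380) = 11500 ft.
ISA temperature at 11500 ft = 15 − 2 × (11500/1000) = -8°C.
ISA deviation = -42 − (-8) = -34°C.
Density altitude = 11500 + 120 × (-34) = 7420 ft.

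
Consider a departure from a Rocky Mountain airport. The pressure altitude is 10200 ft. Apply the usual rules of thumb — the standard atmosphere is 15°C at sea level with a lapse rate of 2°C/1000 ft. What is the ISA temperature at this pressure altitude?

-5.4°C

ISA temperature = 15 − 2 × (10200/1000) = 15 − 20.4 = -5.4°C.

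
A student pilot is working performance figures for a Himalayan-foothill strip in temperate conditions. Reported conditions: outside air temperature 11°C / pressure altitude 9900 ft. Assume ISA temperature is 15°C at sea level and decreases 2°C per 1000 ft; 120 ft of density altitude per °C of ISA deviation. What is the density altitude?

ISA temperature at 9900 ft = 15 − 2 × (9900/1000) = -4.8°C.
ISA deviation = 11 − (-4.8) = +15.8°C.
Density altitude = 9900 + 120 × (15.8) = 9900 + (+1896) = 11796 ft.

11796 ft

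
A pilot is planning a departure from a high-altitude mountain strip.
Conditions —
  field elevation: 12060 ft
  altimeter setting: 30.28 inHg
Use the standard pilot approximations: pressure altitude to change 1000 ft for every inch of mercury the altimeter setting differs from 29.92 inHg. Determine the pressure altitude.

Pressure correction = (29.92 − 30.28) × 1000 = -360 ft.
Pressure altitude = 12060 + (-360) = 11700 ft.

11700 ft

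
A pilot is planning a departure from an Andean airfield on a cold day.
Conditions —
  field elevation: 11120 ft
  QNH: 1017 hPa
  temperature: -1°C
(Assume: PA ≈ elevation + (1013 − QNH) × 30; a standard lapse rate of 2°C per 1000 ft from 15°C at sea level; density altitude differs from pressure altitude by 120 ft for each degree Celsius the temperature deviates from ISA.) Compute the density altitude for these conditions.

11720 ft

Pressure altitude = 11120 + (1013 − 1017) × 30 = 11120 + (-120) = 11000 ft.
ISA temperature at 11000 ft = 15 − 2 × (11000/1000) = -7°C.
ISA deviation = -1 − (-7) = +6°C.
Density altitude = 11000 + 120 × (6) = 11720 ft.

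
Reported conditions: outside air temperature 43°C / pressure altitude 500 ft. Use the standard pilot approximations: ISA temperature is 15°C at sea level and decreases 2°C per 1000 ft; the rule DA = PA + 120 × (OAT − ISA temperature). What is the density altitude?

3980 ft

ISA temperature at 500 ft = 15 − 2 × (500/1000) = 14°C.
ISA deviation = 43 − 14 = +29°C.
Density altitude = 500 + 120 × (29) = 500 + (+3480) = 3980 ft.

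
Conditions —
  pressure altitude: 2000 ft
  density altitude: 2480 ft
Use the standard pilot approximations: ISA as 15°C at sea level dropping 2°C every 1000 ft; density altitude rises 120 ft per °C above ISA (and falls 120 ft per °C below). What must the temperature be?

15°C

Density altitude − pressure altitude = 2480 − 2000 = +480 ft.
At 120 ft/°C that is an ISA deviation of 480/120 = +4°C.
ISA temperature at 2000 ft = 15 − 2 × (2000/1000) = 11°C.
OAT = ISA + deviation = 11 + (+4) = 15°C.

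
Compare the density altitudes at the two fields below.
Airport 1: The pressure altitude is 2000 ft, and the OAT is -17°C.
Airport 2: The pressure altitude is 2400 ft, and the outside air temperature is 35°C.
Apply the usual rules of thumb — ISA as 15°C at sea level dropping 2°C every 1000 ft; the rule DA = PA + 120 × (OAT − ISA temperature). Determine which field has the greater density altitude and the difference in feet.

Airport 2 by 6736 ft

Airport 1: ISA temp = 11°C, deviation -28°C, DA = 2000 + 120 × (-28) = -1360 ft.
Airport 2: ISA temp = 10.2°C, deviation +24.8°C, DA = 2400 + 120 × 24.8 = 5376 ft.
Airport 2 is higher by 5376 − (-1360) = 6736 ft.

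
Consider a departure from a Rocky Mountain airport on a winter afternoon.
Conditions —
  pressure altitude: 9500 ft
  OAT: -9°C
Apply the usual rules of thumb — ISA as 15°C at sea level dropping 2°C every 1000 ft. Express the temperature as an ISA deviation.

ISA temperature at 9500 ft = 15 − 2 × (9500/1000) = -4°C.
Deviation = OAT − ISA = -9 − (-4) = -5°C.

ISA-5°C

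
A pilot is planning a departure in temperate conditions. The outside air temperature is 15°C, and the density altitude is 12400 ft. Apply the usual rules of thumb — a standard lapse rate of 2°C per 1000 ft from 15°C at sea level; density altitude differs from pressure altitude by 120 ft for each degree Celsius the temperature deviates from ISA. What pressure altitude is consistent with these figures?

DA = PA + 120 × (OAT − (15 − 2·PA/1000)) = PA + 120·OAT − 1800 + 0.24·PA = 1.24·PA + 120·OAT − 1800.
So 1.24·PA = 12400 − 120 × 15 + 1800 = 12400.
PA = 12400 / 1.24 = 10000 ft.

10000 ft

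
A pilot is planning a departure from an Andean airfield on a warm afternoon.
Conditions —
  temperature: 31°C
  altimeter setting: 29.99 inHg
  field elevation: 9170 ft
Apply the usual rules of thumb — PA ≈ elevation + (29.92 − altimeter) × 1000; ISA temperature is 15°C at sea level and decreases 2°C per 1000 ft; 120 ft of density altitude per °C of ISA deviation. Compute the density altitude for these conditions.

Pressure altitude = 9170 + (29.92 − 29.99) × 1000 = 9170 + (-70) = 9100 ft.
ISA temperature at 9100 ft = 15 − 2 × (9100/1000) = -3.2°C.
ISA deviation = 31 − (-3.2) = +34.2°C.
Density altitude = 9100 + 120 × (34.2) = 13204 ft.

13204 ft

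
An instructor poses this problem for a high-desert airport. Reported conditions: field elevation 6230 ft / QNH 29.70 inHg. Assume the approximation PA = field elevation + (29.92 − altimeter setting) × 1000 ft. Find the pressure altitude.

Pressure correction = (29.92 − 29.70) × 1000 = +220 ft.
Pressure altitude = 6230 + (+220) = 6450 ft.

6450 ft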